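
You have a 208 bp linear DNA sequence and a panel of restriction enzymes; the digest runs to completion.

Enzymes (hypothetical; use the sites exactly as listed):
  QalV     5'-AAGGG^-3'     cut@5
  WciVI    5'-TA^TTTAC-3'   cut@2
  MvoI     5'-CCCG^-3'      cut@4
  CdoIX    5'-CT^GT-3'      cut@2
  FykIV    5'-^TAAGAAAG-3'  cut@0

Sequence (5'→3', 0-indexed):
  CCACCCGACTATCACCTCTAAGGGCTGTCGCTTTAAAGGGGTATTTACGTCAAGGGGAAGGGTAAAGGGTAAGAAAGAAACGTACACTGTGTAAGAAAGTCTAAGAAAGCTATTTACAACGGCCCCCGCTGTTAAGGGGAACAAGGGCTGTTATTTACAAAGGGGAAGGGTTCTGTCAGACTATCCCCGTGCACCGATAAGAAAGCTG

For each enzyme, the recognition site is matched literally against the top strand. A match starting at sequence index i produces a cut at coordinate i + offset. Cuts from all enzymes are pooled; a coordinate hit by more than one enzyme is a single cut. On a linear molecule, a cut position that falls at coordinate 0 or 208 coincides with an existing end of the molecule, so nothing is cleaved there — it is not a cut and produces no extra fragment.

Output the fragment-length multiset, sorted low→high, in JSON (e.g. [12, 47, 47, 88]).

Scan for sites:
  QalV AAGGG/5: at [19, 35, 51, 57, 64, 133, 142, 159, 165] ⇒ [24, 40, 56, 62, 69, 138, 147, 164, 170]
  WciVI TATTTAC/2: at [41, 110, 151] ⇒ [43, 112, 153]
  MvoI CCCG/4: at [3, 124, 185] ⇒ [7, 128, 189]
  CdoIX CTGT/2: at [24, 86, 128, 147, 172] ⇒ [26, 88, 130, 149, 174]
  FykIV TAAGAAAG/0: at [69, 91, 101, 197] ⇒ [69, 91, 101, 197]

All cut coordinates (distinct, sorted): [7, 24, 26, 40, 43, 56, 62, 69, 88, 91, 101, 112, 128, 130, 138, 147, 149, 153, 164, 170, 174, 189, 197]

Fragments:
  [0,7): 7 bp
  [7,24): 17 bp
  [24,26): 2 bp
  [26,40): 14 bp
  [40,43): 3 bp
  [43,56): 13 bp
  [56,62): 6 bp
  [62,69): 7 bp
  [69,88): 19 bp
  [88,91): 3 bp
  [91,101): 10 bp
  [101,112): 11 bp
  [112,128): 16 bp
  [128,130): 2 bp
  [130,138): 8 bp
  [138,147): 9 bp
  [147,149): 2 bp
  [149,153): 4 bp
  [153,164): 11 bp
  [164,170): 6 bp
  [170,174): 4 bp
  [174,189): 15 bp
  [189,197): 8 bp
  [197,208): 11 bp

[2,2,2,3,3,4,4,6,6,7,7,8,8,9,10,11,11,11,13,14,15,16,17,19]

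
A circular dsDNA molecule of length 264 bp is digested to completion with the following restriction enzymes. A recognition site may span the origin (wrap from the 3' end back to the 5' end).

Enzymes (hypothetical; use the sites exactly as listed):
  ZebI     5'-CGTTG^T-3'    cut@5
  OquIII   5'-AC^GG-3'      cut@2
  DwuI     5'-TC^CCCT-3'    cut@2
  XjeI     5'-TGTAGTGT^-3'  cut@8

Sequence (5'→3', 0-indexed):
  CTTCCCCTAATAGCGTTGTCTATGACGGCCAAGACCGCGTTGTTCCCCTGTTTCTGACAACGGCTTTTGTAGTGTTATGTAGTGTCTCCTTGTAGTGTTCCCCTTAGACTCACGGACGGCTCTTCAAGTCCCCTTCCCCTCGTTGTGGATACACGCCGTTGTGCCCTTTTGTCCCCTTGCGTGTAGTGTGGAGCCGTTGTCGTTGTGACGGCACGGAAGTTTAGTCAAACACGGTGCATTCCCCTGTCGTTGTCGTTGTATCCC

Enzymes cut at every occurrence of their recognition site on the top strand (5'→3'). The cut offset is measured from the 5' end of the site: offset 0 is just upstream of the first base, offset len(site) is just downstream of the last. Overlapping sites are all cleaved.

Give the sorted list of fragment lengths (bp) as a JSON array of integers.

Per-enzyme occurrences:
  ZebI CGTTGT/5: at [13, 37, 140, 156, 194, 200, 247, 253] ⇒ [18, 42, 145, 161, 199, 205, 252, 258]
  OquIII ACGG/2: at [24, 59, 111, 115, 207, 212, 230] ⇒ [26, 61, 113, 117, 209, 214, 232]
  DwuI TCCCCT/2: at [2, 43, 98, 128, 134, 171, 239, 260] ⇒ [4, 45, 100, 130, 136, 173, 241, 262]
  XjeI TGTAGTGT/8: at [67, 77, 90, 181] ⇒ [75, 85, 98, 189]

Pooled cuts: [4, 18, 26, 42, 45, 61, 75, 85, 98, 100, 113, 117, 130, 136, 145, 161, 173, 189, 199, 205, 209, 214, 232, 241, 252, 258, 262]

Fragments:
  4→18: 14 bp
  18→26: 8 bp
  26→42: 16 bp
  42→45: 3 bp
  45→61: 16 bp
  61→75: 14 bp
  75→85: 10 bp
  85→98: 13 bp
  98→100: 2 bp
  100→113: 13 bp
  113→117: 4 bp
  117→130: 13 bp
  130→136: 6 bp
  136→145: 9 bp
  145→161: 16 bp
  161→173: 12 bp
  173→189: 16 bp
  189→199: 10 bp
  199→205: 6 bp
  205→209: 4 bp
  209→214: 5 bp
  214→232: 18 bp
  232→241: 9 bp
  241→252: 11 bp
  252→258: 6 bp
  258→262: 4 bp
  262→4 (wrap): 264-262+4 = 6 bp

[2,3,4,4,4,5,6,6,6,6,8,9,9,10,10,11,12,13,13,13,14,14,16,16,16,16,18]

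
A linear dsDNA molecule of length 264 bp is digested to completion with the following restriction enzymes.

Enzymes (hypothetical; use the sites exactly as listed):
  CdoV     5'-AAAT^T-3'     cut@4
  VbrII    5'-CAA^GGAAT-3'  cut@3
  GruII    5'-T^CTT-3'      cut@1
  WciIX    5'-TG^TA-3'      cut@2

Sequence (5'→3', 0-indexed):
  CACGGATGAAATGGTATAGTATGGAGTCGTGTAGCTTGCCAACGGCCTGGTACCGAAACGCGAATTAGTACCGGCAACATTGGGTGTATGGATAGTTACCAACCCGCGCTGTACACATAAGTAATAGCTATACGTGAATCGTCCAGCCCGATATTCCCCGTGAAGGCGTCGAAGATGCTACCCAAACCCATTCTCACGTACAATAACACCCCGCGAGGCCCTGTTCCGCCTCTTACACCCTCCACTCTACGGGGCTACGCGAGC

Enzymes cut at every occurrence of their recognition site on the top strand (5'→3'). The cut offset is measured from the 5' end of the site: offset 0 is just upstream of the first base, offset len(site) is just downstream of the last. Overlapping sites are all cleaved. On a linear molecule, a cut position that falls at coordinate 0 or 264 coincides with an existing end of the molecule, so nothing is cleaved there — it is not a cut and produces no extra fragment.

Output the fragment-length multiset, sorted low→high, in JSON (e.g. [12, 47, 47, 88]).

Scan for sites:
  CdoV (AAATT, off=4): no sites
  VbrII (CAAGGAAT, off=3): no sites
  GruII (TCTT, off=1): starts [230] → cuts [231]
  WciIX (TGTA, off=2): starts [29, 84, 109] → cuts [31, 86, 111]

All cut coordinates (distinct, sorted): [31, 86, 111, 231]

Fragment lengths:
  [0,31): 31 bp
  [31,86): 55 bp
  [86,111): 25 bp
  [111,231): 120 bp
  [231,264): 33 bp

[25,31,33,55,120]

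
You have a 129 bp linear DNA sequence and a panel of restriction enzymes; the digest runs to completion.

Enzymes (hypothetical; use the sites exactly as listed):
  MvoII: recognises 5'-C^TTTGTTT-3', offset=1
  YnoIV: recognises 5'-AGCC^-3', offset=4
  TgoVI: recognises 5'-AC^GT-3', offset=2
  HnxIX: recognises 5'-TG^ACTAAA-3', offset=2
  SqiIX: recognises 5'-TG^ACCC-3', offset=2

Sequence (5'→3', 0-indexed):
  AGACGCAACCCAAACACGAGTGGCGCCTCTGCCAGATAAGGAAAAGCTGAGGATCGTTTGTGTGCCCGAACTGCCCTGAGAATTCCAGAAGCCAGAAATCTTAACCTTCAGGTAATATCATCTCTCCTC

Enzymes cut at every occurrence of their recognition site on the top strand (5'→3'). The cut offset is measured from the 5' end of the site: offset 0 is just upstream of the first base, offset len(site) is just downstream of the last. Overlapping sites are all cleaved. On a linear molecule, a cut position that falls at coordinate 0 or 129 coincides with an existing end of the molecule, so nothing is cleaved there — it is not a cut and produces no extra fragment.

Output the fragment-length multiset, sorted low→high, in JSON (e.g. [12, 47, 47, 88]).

Per-enzyme occurrences:
  MvoII (CTTTGTTT, off=1): no sites
  YnoIV (AGCC, off=4): starts [89] → cuts [93]
  TgoVI (ACGT, off=2): no sites
  HnxIX (TGACTAAA, off=2): no sites
  SqiIX (TGACCC, off=2): no sites

Pooled cuts: [93]

Fragments:
  [0,93): 93 bp
  [93,129): 36 bp

[36,93]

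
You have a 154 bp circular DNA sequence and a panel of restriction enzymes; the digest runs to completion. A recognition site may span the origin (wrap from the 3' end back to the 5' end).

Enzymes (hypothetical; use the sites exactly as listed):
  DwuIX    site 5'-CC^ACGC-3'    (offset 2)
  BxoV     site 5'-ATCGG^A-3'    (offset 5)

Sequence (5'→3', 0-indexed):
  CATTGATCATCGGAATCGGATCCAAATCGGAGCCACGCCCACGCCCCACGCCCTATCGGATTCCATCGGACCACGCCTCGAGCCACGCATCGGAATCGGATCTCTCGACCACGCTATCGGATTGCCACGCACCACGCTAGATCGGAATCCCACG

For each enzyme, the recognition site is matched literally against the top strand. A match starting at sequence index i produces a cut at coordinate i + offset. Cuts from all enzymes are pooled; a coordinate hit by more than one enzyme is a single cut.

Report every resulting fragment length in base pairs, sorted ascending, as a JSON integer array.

Site scan:
  DwuIX CCACGC/2: at [32, 38, 45, 70, 82, 108, 124, 131, 149] ⇒ [34, 40, 47, 72, 84, 110, 126, 133, 151]
  BxoV ATCGGA/5: at [8, 14, 25, 54, 64, 88, 94, 115, 140] ⇒ [13, 19, 30, 59, 69, 93, 99, 120, 145]

Pooled cuts: [13, 19, 30, 34, 40, 47, 59, 69, 72, 84, 93, 99, 110, 120, 126, 133, 145, 151]

Fragments:
  13→19: 6 bp
  19→30: 11 bp
  30→34: 4 bp
  34→40: 6 bp
  40→47: 7 bp
  47→59: 12 bp
  59→69: 10 bp
  69→72: 3 bp
  72→84: 12 bp
  84→93: 9 bp
  93→99: 6 bp
  99→110: 11 bp
  110→120: 10 bp
  120→126: 6 bp
  126→133: 7 bp
  133→145: 12 bp
  145→151: 6 bp
  151→13 (wrap): 154-151+13 = 16 bp

[3,4,6,6,6,6,6,7,7,9,10,10,11,11,12,12,12,16]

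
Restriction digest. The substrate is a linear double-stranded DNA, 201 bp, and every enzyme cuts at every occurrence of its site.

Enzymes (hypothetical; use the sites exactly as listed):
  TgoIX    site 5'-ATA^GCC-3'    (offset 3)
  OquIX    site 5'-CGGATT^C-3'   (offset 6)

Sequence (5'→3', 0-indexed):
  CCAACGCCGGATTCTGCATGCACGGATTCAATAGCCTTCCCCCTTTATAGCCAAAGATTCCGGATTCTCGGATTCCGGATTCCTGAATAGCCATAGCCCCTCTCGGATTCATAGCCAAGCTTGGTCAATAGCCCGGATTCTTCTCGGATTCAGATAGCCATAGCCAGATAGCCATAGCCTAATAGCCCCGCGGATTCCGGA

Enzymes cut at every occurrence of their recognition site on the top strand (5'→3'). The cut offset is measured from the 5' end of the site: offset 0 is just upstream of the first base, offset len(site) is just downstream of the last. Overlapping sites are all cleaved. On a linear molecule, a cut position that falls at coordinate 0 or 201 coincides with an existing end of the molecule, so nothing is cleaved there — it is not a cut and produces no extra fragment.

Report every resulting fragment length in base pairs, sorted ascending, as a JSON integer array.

Scan for sites:
  TgoIX ATAGCC/3: at [30, 46, 86, 92, 110, 127, 153, 159, 167, 173, 181] ⇒ [33, 49, 89, 95, 113, 130, 156, 162, 170, 176, 184]
  OquIX CGGATTC/6: at [7, 22, 60, 68, 75, 103, 133, 144, 190] ⇒ [13, 28, 66, 74, 81, 109, 139, 150, 196]

All cut coordinates (distinct, sorted): [13, 28, 33, 49, 66, 74, 81, 89, 95, 109, 113, 130, 139, 150, 156, 162, 170, 176, 184, 196]

Fragments:
  [0,13): 13 bp
  [13,28): 15 bp
  [28,33): 5 bp
  [33,49): 16 bp
  [49,66): 17 bp
  [66,74): 8 bp
  [74,81): 7 bp
  [81,89): 8 bp
  [89,95): 6 bp
  [95,109): 14 bp
  [109,113): 4 bp
  [113,130): 17 bp
  [130,139): 9 bp
  [139,150): 11 bp
  [150,156): 6 bp
  [156,162): 6 bp
  [162,170): 8 bp
  [170,176): 6 bp
  [176,184): 8 bp
  [184,196): 12 bp
  [196,201): 5 bp

[4,5,5,6,6,6,6,7,8,8,8,8,9,11,12,13,14,15,16,17,17]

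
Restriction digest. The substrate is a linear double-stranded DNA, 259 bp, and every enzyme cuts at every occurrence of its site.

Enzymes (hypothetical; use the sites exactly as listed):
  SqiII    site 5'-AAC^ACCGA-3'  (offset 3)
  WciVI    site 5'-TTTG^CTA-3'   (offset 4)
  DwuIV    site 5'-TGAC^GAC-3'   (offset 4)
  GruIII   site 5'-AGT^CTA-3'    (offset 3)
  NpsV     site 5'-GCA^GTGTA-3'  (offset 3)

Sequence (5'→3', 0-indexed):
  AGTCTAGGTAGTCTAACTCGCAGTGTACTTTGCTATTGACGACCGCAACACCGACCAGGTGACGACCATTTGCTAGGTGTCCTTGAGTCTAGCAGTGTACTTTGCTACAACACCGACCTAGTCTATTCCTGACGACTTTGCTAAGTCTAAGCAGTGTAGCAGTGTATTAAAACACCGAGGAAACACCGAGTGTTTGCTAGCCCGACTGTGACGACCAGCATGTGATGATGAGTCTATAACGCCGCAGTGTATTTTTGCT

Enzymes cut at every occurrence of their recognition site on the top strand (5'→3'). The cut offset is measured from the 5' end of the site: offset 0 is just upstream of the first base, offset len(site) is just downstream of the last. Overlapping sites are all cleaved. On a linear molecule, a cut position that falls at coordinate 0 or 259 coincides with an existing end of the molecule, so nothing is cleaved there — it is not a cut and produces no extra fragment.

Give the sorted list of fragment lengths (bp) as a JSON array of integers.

[3,6,6,7,7,7,8,8,9,9,9,10,10,10,11,11,11,12,12,13,13,14,16,16,21]

Per-enzyme occurrences:
  SqiII AACACCGA/3: at [46, 108, 170, 181] ⇒ [49, 111, 173, 184]
  WciVI TTTGCTA/4: at [28, 68, 100, 136, 192] ⇒ [32, 72, 104, 140, 196]
  DwuIV TGACGAC/4: at [36, 59, 129, 208] ⇒ [40, 63, 133, 212]
  GruIII AGTCTA/3: at [0, 9, 85, 119, 143, 230] ⇒ [3, 12, 88, 122, 146, 233]
  NpsV GCAGTGTA/3: at [19, 91, 150, 158, 243] ⇒ [22, 94, 153, 161, 246]

All cut coordinates (distinct, sorted): [3, 12, 22, 32, 40, 49, 63, 72, 88, 94, 104, 111, 122, 133, 140, 146, 153, 161, 173, 184, 196, 212, 233, 246]

Fragments:
  [0,3): 3 bp
  [3,12): 9 bp
  [12,22): 10 bp
  [22,32): 10 bp
  [32,40): 8 bp
  [40,49): 9 bp
  [49,63): 14 bp
  [63,72): 9 bp
  [72,88): 16 bp
  [88,94): 6 bp
  [94,104): 10 bp
  [104,111): 7 bp
  [111,122): 11 bp
  [122,133): 11 bp
  [133,140): 7 bp
  [140,146): 6 bp
  [146,153): 7 bp
  [153,161): 8 bp
  [161,173): 12 bp
  [173,184): 11 bp
  [184,196): 12 bp
  [196,212): 16 bp
  [212,233): 21 bp
  [233,246): 13 bp
  [246,259): 13 bp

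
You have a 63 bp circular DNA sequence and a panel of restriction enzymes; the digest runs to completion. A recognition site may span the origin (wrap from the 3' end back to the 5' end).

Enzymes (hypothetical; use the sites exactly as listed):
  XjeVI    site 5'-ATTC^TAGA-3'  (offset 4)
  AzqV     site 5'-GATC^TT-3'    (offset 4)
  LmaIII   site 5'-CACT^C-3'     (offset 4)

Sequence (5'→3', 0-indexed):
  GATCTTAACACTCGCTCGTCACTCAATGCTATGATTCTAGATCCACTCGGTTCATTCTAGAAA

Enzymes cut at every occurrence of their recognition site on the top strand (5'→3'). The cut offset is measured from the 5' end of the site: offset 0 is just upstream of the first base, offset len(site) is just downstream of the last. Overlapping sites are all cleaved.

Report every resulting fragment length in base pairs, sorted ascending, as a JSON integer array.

[8,10,10,10,11,14]

Per-enzyme occurrences:
  XjeVI ATTCTAGA/4: at [33, 53] ⇒ [37, 57]
  AzqV GATCTT/4: at [0] ⇒ [4]
  LmaIII CACTC/4: at [8, 19, 43] ⇒ [12, 23, 47]

Pooled cuts: [4, 12, 23, 37, 47, 57]

Fragments:
  4→12: 8 bp
  12→23: 11 bp
  23→37: 14 bp
  37→47: 10 bp
  47→57: 10 bp
  57→4 (wrap): 63-57+4 = 10 bp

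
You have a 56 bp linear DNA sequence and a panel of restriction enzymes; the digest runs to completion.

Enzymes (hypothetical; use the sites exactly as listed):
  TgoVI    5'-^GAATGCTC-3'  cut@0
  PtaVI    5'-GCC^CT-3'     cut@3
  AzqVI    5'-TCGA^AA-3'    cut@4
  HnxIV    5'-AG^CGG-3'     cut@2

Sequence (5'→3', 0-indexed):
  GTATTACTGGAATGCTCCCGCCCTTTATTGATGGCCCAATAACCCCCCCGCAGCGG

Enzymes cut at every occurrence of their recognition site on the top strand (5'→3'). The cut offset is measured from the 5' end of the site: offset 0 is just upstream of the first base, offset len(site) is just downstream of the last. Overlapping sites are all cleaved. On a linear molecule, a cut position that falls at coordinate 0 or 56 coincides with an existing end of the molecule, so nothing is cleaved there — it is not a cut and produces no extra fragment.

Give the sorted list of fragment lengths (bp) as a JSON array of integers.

[3,9,13,31]

Per-enzyme occurrences:
  TgoVI GAATGCTC/0: at [9] ⇒ [9]
  PtaVI GCCCT/3: at [19] ⇒ [22]
  AzqVI (TCGAAA, off=4): no sites
  HnxIV AGCGG/2: at [51] ⇒ [53]

All cut coordinates (distinct, sorted): [9, 22, 53]

Fragment lengths:
  [0,9): 9 bp
  [9,22): 13 bp
  [22,53): 31 bp
  [53,56): 3 bp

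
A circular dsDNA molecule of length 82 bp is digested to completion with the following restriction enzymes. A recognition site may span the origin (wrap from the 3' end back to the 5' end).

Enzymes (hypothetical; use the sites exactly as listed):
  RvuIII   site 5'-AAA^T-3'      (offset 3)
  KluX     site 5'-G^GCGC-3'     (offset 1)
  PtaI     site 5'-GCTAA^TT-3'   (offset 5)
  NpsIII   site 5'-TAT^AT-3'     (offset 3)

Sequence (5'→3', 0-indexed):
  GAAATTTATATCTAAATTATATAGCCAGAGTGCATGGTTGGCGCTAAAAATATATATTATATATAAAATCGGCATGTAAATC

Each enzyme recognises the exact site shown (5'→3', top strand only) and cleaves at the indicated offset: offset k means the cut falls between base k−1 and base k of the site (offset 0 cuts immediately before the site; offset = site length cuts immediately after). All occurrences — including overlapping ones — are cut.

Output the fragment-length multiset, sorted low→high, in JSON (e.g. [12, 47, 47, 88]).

Scan for sites:
  RvuIII (AAAT, off=3): starts [1, 13, 47, 65, 77] → cuts [4, 16, 50, 68, 80]
  KluX (GGCGC, off=1): starts [39] → cuts [40]
  PtaI (GCTAATT, off=5): no sites
  NpsIII (TATAT, off=3): starts [6, 17, 50, 52, 57, 59] → cuts [9, 20, 53, 55, 60, 62]

Pooled cuts: [4, 9, 16, 20, 40, 50, 53, 55, 60, 62, 68, 80]

Fragments:
  4→9: 5 bp
  9→16: 7 bp
  16→20: 4 bp
  20→40: 20 bp
  40→50: 10 bp
  50→53: 3 bp
  53→55: 2 bp
  55→60: 5 bp
  60→62: 2 bp
  62→68: 6 bp
  68→80: 12 bp
  80→4 (wrap): 82-80+4 = 6 bp

[2,2,3,4,5,5,6,6,7,10,12,20]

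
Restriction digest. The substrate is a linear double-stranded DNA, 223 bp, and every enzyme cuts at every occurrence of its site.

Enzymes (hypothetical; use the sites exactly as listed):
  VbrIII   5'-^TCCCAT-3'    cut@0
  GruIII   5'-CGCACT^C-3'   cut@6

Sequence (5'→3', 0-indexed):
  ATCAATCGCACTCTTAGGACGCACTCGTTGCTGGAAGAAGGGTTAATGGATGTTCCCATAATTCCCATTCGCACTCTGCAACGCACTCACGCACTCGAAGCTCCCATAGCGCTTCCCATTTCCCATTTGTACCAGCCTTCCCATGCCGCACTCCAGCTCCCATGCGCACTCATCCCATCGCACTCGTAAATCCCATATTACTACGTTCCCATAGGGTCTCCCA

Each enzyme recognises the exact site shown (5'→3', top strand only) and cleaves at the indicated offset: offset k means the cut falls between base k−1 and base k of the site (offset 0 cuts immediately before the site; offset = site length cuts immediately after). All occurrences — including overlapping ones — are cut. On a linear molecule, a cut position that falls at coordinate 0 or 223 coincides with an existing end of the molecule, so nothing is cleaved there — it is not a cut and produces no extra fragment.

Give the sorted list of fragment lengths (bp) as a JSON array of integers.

[2,5,6,6,7,8,9,12,12,12,12,13,13,13,14,16,17,18,28]

Per-enzyme occurrences:
  VbrIII (TCCCAT, off=0): starts [53, 62, 101, 113, 120, 138, 157, 172, 190, 206] → cuts [53, 62, 101, 113, 120, 138, 157, 172, 190, 206]
  GruIII (CGCACTC, off=6): starts [6, 19, 69, 81, 89, 146, 164, 178] → cuts [12, 25, 75, 87, 95, 152, 170, 184]

Pooled cuts: [12, 25, 53, 62, 75, 87, 95, 101, 113, 120, 138, 152, 157, 170, 172, 184, 190, 206]

Fragments:
  [0,12): 12 bp
  [12,25): 13 bp
  [25,53): 28 bp
  [53,62): 9 bp
  [62,75): 13 bp
  [75,87): 12 bp
  [87,95): 8 bp
  [95,101): 6 bp
  [101,113): 12 bp
  [113,120): 7 bp
  [120,138): 18 bp
  [138,152): 14 bp
  [152,157): 5 bp
  [157,170): 13 bp
  [170,172): 2 bp
  [172,184): 12 bp
  [184,190): 6 bp
  [190,206): 16 bp
  [206,223): 17 bp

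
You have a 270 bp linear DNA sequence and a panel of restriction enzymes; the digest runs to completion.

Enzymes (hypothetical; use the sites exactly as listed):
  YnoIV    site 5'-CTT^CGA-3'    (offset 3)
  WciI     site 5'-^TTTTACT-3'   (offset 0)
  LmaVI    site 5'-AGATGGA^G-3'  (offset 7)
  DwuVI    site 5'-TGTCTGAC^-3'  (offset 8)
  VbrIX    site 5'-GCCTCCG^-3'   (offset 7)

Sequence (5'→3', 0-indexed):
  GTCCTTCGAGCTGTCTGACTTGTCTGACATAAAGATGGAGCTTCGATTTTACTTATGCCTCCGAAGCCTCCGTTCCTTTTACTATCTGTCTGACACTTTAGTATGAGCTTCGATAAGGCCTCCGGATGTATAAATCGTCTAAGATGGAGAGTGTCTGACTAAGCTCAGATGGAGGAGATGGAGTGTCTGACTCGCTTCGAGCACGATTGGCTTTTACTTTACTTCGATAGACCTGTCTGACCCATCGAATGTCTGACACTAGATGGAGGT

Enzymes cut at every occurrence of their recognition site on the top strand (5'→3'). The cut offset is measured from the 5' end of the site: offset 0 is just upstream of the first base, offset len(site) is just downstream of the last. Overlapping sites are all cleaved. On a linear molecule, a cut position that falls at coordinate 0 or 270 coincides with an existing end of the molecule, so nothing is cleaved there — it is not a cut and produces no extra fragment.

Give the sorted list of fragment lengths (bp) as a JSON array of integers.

Scan for sites:
  YnoIV (CTTCGA, off=3): starts [3, 40, 107, 194, 221] → cuts [6, 43, 110, 197, 224]
  WciI (TTTTACT, off=0): starts [46, 76, 211] → cuts [46, 76, 211]
  LmaVI (AGATGGAG, off=7): starts [32, 141, 166, 175, 260] → cuts [39, 148, 173, 182, 267]
  DwuVI (TGTCTGAC, off=8): starts [11, 20, 86, 151, 183, 233, 249] → cuts [19, 28, 94, 159, 191, 241, 257]
  VbrIX (GCCTCCG, off=7): starts [56, 65, 117] → cuts [63, 72, 124]

All cut coordinates (distinct, sorted): [6, 19, 28, 39, 43, 46, 63, 72, 76, 94, 110, 124, 148, 159, 173, 182, 191, 197, 211, 224, 241, 257, 267]

Fragment lengths:
  [0,6): 6 bp
  [6,19): 13 bp
  [19,28): 9 bp
  [28,39): 11 bp
  [39,43): 4 bp
  [43,46): 3 bp
  [46,63): 17 bp
  [63,72): 9 bp
  [72,76): 4 bp
  [76,94): 18 bp
  [94,110): 16 bp
  [110,124): 14 bp
  [124,148): 24 bp
  [148,159): 11 bp
  [159,173): 14 bp
  [173,182): 9 bp
  [182,191): 9 bp
  [191,197): 6 bp
  [197,211): 14 bp
  [211,224): 13 bp
  [224,241): 17 bp
  [241,257): 16 bp
  [257,267): 10 bp
  [267,270): 3 bp

[3,3,4,4,6,6,9,9,9,9,10,11,11,13,13,14,14,14,16,16,17,17,18,24]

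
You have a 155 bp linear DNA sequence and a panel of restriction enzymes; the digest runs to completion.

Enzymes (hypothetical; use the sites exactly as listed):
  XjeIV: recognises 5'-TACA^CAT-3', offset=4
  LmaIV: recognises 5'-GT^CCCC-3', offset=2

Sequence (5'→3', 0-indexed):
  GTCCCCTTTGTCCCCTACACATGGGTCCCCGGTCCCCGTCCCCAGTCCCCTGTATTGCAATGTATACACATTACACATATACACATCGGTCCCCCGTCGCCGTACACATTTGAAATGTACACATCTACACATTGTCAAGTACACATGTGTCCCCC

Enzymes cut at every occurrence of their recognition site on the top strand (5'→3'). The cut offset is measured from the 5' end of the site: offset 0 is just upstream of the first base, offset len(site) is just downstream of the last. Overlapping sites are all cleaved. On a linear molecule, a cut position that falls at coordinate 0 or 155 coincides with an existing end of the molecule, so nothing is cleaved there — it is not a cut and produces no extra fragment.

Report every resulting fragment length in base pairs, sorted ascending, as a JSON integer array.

Per-enzyme occurrences:
  XjeIV TACACAT/4: at [15, 64, 71, 79, 102, 117, 125, 139] ⇒ [19, 68, 75, 83, 106, 121, 129, 143]
  LmaIV GTCCCC/2: at [0, 9, 24, 31, 37, 44, 88, 148] ⇒ [2, 11, 26, 33, 39, 46, 90, 150]

Pooled cuts: [2, 11, 19, 26, 33, 39, 46, 68, 75, 83, 90, 106, 121, 129, 143, 150]

Fragments:
  [0,2): 2 bp
  [2,11): 9 bp
  [11,19): 8 bp
  [19,26): 7 bp
  [26,33): 7 bp
  [33,39): 6 bp
  [39,46): 7 bp
  [46,68): 22 bp
  [68,75): 7 bp
  [75,83): 8 bp
  [83,90): 7 bp
  [90,106): 16 bp
  [106,121): 15 bp
  [121,129): 8 bp
  [129,143): 14 bp
  [143,150): 7 bp
  [150,155): 5 bp

[2,5,6,7,7,7,7,7,7,8,8,8,9,14,15,16,22]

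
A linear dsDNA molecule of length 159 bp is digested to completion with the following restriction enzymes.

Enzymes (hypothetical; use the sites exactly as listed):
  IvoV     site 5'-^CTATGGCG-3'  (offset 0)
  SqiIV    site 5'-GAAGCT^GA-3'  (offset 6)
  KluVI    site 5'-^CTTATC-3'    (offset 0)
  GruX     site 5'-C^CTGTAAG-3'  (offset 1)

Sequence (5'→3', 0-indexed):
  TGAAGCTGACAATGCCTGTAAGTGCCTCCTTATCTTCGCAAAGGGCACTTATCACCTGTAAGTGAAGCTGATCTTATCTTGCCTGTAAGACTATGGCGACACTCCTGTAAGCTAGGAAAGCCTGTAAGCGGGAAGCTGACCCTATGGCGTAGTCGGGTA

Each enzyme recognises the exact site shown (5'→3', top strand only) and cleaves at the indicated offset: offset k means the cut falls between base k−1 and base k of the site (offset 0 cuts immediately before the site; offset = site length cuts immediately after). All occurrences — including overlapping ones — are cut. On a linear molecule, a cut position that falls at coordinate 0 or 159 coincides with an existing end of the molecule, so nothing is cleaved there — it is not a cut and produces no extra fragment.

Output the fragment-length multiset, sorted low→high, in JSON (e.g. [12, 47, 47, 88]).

Per-enzyme occurrences:
  IvoV CTATGGCG/0: at [90, 141] ⇒ [90, 141]
  SqiIV GAAGCTGA/6: at [1, 63, 131] ⇒ [7, 69, 137]
  KluVI CTTATC/0: at [28, 47, 72] ⇒ [28, 47, 72]
  GruX CCTGTAAG/1: at [14, 54, 81, 103, 120] ⇒ [15, 55, 82, 104, 121]

Pooled cuts: [7, 15, 28, 47, 55, 69, 72, 82, 90, 104, 121, 137, 141]

Fragment lengths:
  [0,7): 7 bp
  [7,15): 8 bp
  [15,28): 13 bp
  [28,47): 19 bp
  [47,55): 8 bp
  [55,69): 14 bp
  [69,72): 3 bp
  [72,82): 10 bp
  [82,90): 8 bp
  [90,104): 14 bp
  [104,121): 17 bp
  [121,137): 16 bp
  [137,141): 4 bp
  [141,159): 18 bp

[3,4,7,8,8,8,10,13,14,14,16,17,18,19]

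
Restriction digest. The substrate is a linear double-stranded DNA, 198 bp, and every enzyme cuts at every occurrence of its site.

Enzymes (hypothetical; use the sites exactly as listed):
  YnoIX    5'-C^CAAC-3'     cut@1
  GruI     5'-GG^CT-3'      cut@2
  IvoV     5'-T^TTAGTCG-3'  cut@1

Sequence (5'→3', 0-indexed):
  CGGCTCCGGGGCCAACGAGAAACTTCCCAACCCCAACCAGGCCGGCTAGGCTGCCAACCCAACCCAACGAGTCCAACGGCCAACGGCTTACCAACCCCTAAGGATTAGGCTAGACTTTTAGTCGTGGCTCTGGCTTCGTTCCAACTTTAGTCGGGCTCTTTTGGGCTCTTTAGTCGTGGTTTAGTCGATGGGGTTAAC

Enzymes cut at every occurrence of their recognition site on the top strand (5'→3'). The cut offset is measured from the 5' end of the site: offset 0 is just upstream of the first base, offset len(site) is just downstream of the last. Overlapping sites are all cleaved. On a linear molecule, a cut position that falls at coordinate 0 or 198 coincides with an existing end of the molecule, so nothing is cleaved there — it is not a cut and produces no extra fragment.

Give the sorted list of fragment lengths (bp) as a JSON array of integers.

[3,4,4,5,5,5,5,5,6,6,6,7,8,8,9,9,9,10,10,11,12,15,18,18]

Site scan:
  YnoIX (CCAAC, off=1): starts [11, 26, 32, 53, 58, 63, 72, 79, 90, 140] → cuts [12, 27, 33, 54, 59, 64, 73, 80, 91, 141]
  GruI (GGCT, off=2): starts [1, 43, 48, 84, 107, 125, 131, 153, 163] → cuts [3, 45, 50, 86, 109, 127, 133, 155, 165]
  IvoV (TTTAGTCG, off=1): starts [116, 145, 168, 179] → cuts [117, 146, 169, 180]

Pooled cuts: [3, 12, 27, 33, 45, 50, 54, 59, 64, 73, 80, 86, 91, 109, 117, 127, 133, 141, 146, 155, 165, 169, 180]

Fragments:
  [0,3): 3 bp
  [3,12): 9 bp
  [12,27): 15 bp
  [27,33): 6 bp
  [33,45): 12 bp
  [45,50): 5 bp
  [50,54): 4 bp
  [54,59): 5 bp
  [59,64): 5 bp
  [64,73): 9 bp
  [73,80): 7 bp
  [80,86): 6 bp
  [86,91): 5 bp
  [91,109): 18 bp
  [109,117): 8 bp
  [117,127): 10 bp
  [127,133): 6 bp
  [133,141): 8 bp
  [141,146): 5 bp
  [146,155): 9 bp
  [155,165): 10 bp
  [165,169): 4 bp
  [169,180): 11 bp
  [180,198): 18 bp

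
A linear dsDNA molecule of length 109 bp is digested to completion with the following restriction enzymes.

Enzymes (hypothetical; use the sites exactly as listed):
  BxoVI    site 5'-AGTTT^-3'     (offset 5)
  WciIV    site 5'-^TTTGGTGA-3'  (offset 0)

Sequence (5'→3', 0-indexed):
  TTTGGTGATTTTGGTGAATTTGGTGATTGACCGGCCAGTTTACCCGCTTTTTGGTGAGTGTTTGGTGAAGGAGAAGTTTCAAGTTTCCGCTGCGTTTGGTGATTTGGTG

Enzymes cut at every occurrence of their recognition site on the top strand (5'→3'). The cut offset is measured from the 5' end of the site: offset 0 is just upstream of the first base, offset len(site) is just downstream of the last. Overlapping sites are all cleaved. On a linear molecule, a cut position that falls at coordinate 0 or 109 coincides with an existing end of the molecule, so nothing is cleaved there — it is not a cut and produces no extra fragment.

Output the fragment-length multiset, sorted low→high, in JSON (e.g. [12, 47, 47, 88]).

Site scan:
  BxoVI AGTTT/5: at [36, 74, 81] ⇒ [41, 79, 86]
  WciIV TTTGGTGA/0: at [0, 9, 18, 49, 60, 94] ⇒ [9, 18, 49, 60, 94] (position 0 is a terminus of the linear molecule — no cut)

All cut coordinates (distinct, sorted): [9, 18, 41, 49, 60, 79, 86, 94]

Fragments:
  [0,9): 9 bp
  [9,18): 9 bp
  [18,41): 23 bp
  [41,49): 8 bp
  [49,60): 11 bp
  [60,79): 19 bp
  [79,86): 7 bp
  [86,94): 8 bp
  [94,109): 15 bp

[7,8,8,9,9,11,15,19,23]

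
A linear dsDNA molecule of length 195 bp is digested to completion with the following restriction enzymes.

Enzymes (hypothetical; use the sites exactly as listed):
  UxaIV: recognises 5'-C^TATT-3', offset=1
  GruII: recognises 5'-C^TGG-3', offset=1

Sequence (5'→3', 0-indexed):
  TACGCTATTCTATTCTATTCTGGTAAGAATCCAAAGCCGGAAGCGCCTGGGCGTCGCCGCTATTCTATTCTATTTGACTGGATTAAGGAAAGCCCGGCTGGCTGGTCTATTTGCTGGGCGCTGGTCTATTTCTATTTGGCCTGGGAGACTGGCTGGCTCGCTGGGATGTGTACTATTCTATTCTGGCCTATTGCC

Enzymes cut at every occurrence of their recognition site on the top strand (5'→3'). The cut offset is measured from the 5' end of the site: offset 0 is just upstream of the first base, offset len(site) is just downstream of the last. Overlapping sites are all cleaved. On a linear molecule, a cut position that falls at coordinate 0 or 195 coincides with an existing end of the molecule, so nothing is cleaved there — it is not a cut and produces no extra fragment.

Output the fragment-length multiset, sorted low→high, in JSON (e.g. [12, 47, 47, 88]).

[4,4,5,5,5,5,5,5,5,5,5,5,5,6,7,7,7,8,8,8,9,12,13,20,27]

Site scan:
  UxaIV CTATT/1: at [4, 9, 14, 59, 64, 69, 106, 125, 131, 172, 177, 187] ⇒ [5, 10, 15, 60, 65, 70, 107, 126, 132, 173, 178, 188]
  GruII CTGG/1: at [19, 46, 77, 97, 101, 113, 120, 140, 148, 152, 160, 182] ⇒ [20, 47, 78, 98, 102, 114, 121, 141, 149, 153, 161, 183]

Pooled cuts: [5, 10, 15, 20, 47, 60, 65, 70, 78, 98, 102, 107, 114, 121, 126, 132, 141, 149, 153, 161, 173, 178, 183, 188]

Fragment lengths:
  [0,5): 5 bp
  [5,10): 5 bp
  [10,15): 5 bp
  [15,20): 5 bp
  [20,47): 27 bp
  [47,60): 13 bp
  [60,65): 5 bp
  [65,70): 5 bp
  [70,78): 8 bp
  [78,98): 20 bp
  [98,102): 4 bp
  [102,107): 5 bp
  [107,114): 7 bp
  [114,121): 7 bp
  [121,126): 5 bp
  [126,132): 6 bp
  [132,141): 9 bp
  [141,149): 8 bp
  [149,153): 4 bp
  [153,161): 8 bp
  [161,173): 12 bp
  [173,178): 5 bp
  [178,183): 5 bp
  [183,188): 5 bp
  [188,195): 7 bp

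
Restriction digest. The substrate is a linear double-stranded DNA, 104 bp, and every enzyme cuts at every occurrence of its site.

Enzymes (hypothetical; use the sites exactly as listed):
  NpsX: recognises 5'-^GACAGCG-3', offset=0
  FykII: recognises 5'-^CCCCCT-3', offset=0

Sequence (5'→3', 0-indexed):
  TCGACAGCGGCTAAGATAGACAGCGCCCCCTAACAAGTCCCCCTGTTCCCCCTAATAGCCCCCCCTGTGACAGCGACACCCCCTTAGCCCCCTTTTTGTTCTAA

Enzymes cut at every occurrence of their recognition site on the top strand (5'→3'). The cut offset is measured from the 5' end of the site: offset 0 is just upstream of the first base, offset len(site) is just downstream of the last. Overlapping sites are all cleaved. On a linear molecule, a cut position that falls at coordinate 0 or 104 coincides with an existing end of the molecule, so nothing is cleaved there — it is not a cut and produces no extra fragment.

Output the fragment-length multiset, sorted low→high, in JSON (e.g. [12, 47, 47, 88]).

Site scan:
  NpsX (GACAGCG, off=0): starts [2, 18, 68] → cuts [2, 18, 68]
  FykII (CCCCCT, off=0): starts [25, 38, 47, 60, 78, 87] → cuts [25, 38, 47, 60, 78, 87]

Pooled cuts: [2, 18, 25, 38, 47, 60, 68, 78, 87]

Fragment lengths:
  [0,2): 2 bp
  [2,18): 16 bp
  [18,25): 7 bp
  [25,38): 13 bp
  [38,47): 9 bp
  [47,60): 13 bp
  [60,68): 8 bp
  [68,78): 10 bp
  [78,87): 9 bp
  [87,104): 17 bp

[2,7,8,9,9,10,13,13,16,17]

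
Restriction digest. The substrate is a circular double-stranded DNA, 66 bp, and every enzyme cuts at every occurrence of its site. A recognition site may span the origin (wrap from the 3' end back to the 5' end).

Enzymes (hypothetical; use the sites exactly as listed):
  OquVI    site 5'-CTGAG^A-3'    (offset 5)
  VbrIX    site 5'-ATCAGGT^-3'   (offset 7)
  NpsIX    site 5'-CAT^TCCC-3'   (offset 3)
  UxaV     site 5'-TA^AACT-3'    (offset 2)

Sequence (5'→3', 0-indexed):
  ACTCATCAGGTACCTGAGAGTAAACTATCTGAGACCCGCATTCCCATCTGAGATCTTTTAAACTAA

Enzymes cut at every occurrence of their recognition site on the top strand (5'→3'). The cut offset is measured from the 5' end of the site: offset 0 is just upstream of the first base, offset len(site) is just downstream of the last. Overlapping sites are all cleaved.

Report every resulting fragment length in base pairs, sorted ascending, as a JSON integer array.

[4,5,7,8,8,11,11,12]

Per-enzyme occurrences:
  OquVI CTGAGA/5: at [13, 28, 47] ⇒ [18, 33, 52]
  VbrIX ATCAGGT/7: at [4] ⇒ [11]
  NpsIX CATTCCC/3: at [38] ⇒ [41]
  UxaV TAAACT/2: at [20, 58, 63] ⇒ [22, 60, 65]

Pooled cuts: [11, 18, 22, 33, 41, 52, 60, 65]

Fragments:
  11→18: 7 bp
  18→22: 4 bp
  22→33: 11 bp
  33→41: 8 bp
  41→52: 11 bp
  52→60: 8 bp
  60→65: 5 bp
  65→11 (wrap): 66-65+11 = 12 bp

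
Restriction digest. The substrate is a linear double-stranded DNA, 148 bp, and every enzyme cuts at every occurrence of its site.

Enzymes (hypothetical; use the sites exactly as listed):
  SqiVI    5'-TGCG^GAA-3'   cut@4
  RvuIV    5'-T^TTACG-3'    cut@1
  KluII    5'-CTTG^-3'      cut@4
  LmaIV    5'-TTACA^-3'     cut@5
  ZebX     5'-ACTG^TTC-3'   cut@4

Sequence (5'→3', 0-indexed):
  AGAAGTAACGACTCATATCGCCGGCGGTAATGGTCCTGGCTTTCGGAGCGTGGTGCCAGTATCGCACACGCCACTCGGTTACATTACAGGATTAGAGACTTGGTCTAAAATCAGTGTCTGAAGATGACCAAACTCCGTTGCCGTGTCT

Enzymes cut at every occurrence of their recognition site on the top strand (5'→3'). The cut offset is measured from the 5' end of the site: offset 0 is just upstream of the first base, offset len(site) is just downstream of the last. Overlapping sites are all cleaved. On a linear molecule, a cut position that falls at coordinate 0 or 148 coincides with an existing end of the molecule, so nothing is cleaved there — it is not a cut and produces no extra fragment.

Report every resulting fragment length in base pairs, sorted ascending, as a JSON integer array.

Per-enzyme occurrences:
  SqiVI (TGCGGAA, off=4): no sites
  RvuIV (TTTACG, off=1): no sites
  KluII (CTTG, off=4): starts [98] → cuts [102]
  LmaIV (TTACA, off=5): starts [78, 83] → cuts [83, 88]
  ZebX (ACTGTTC, off=4): no sites

Pooled cuts: [83, 88, 102]

Fragments:
  [0,83): 83 bp
  [83,88): 5 bp
  [88,102): 14 bp
  [102,148): 46 bp

[5,14,46,83]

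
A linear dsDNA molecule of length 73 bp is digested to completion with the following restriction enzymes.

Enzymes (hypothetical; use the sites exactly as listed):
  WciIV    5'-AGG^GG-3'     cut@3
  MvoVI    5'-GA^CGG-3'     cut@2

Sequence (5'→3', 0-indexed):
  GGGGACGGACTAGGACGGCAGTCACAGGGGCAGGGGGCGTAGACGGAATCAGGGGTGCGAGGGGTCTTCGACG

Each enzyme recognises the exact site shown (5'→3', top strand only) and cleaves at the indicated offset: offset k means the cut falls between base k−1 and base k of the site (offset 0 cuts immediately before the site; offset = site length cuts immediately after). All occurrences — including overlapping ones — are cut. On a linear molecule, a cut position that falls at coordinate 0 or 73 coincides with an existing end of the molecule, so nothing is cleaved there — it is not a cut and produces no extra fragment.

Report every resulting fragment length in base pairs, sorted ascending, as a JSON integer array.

Scan for sites:
  WciIV AGGGG/3: at [25, 31, 50, 59] ⇒ [28, 34, 53, 62]
  MvoVI GACGG/2: at [3, 13, 41] ⇒ [5, 15, 43]

Pooled cuts: [5, 15, 28, 34, 43, 53, 62]

Fragments:
  [0,5): 5 bp
  [5,15): 10 bp
  [15,28): 13 bp
  [28,34): 6 bp
  [34,43): 9 bp
  [43,53): 10 bp
  [53,62): 9 bp
  [62,73): 11 bp

[5,6,9,9,10,10,11,13]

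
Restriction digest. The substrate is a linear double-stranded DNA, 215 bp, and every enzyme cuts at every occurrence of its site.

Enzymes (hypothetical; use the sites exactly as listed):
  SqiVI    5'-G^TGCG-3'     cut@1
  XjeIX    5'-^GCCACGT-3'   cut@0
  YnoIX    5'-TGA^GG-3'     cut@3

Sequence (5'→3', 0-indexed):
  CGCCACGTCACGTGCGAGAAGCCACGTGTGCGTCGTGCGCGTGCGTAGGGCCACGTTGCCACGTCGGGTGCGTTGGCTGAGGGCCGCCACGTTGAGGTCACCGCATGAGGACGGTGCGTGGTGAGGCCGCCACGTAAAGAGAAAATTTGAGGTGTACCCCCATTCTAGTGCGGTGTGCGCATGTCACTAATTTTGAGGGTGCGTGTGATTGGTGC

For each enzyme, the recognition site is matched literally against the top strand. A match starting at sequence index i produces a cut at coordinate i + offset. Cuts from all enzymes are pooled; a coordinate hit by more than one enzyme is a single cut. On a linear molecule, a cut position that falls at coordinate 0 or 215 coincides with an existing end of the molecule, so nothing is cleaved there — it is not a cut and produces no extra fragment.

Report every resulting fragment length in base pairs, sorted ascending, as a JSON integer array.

Site scan:
  SqiVI (GTGCG, off=1): starts [11, 27, 34, 40, 67, 113, 167, 174, 198] → cuts [12, 28, 35, 41, 68, 114, 168, 175, 199]
  XjeIX (GCCACGT, off=0): starts [1, 20, 49, 57, 85, 128] → cuts [1, 20, 49, 57, 85, 128]
  YnoIX (TGAGG, off=3): starts [77, 92, 105, 121, 147, 193] → cuts [80, 95, 108, 124, 150, 196]

All cut coordinates (distinct, sorted): [1, 12, 20, 28, 35, 41, 49, 57, 68, 80, 85, 95, 108, 114, 124, 128, 150, 168, 175, 196, 199]

Fragments:
  [0,1): 1 bp
  [1,12): 11 bp
  [12,20): 8 bp
  [20,28): 8 bp
  [28,35): 7 bp
  [35,41): 6 bp
  [41,49): 8 bp
  [49,57): 8 bp
  [57,68): 11 bp
  [68,80): 12 bp
  [80,85): 5 bp
  [85,95): 10 bp
  [95,108): 13 bp
  [108,114): 6 bp
  [114,124): 10 bp
  [124,128): 4 bp
  [128,150): 22 bp
  [150,168): 18 bp
  [168,175): 7 bp
  [175,196): 21 bp
  [196,199): 3 bp
  [199,215): 16 bp

[1,3,4,5,6,6,7,7,8,8,8,8,10,10,11,11,12,13,16,18,21,22]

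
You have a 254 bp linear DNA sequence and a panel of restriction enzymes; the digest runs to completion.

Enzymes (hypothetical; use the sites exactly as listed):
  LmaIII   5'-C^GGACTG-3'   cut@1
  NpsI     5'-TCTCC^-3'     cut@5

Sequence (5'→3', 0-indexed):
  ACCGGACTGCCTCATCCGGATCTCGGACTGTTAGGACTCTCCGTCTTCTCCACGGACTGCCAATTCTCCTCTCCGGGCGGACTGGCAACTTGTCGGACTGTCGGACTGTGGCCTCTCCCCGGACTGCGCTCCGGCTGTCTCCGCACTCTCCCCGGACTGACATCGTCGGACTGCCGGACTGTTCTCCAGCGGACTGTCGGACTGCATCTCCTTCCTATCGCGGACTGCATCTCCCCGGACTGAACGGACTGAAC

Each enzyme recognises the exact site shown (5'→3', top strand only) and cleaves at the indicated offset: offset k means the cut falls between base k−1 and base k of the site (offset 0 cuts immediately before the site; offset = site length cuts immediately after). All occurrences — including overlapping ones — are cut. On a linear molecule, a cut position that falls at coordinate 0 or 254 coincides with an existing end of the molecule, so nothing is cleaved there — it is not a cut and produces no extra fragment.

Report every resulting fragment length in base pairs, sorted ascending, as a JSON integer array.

Site scan:
  LmaIII (CGGACTG, off=1): starts [2, 23, 52, 77, 93, 101, 119, 152, 166, 174, 189, 197, 220, 235, 244] → cuts [3, 24, 53, 78, 94, 102, 120, 153, 167, 175, 190, 198, 221, 236, 245]
  NpsI (TCTCC, off=5): starts [37, 46, 64, 69, 113, 137, 146, 182, 206, 229] → cuts [42, 51, 69, 74, 118, 142, 151, 187, 211, 234]

Pooled cuts: [3, 24, 42, 51, 53, 69, 74, 78, 94, 102, 118, 120, 142, 151, 153, 167, 175, 187, 190, 198, 211, 221, 234, 236, 245]

Fragments:
  [0,3): 3 bp
  [3,24): 21 bp
  [24,42): 18 bp
  [42,51): 9 bp
  [51,53): 2 bp
  [53,69): 16 bp
  [69,74): 5 bp
  [74,78): 4 bp
  [78,94): 16 bp
  [94,102): 8 bp
  [102,118): 16 bp
  [118,120): 2 bp
  [120,142): 22 bp
  [142,151): 9 bp
  [151,153): 2 bp
  [153,167): 14 bp
  [167,175): 8 bp
  [175,187): 12 bp
  [187,190): 3 bp
  [190,198): 8 bp
  [198,211): 13 bp
  [211,221): 10 bp
  [221,234): 13 bp
  [234,236): 2 bp
  [236,245): 9 bp
  [245,254): 9 bp

[2,2,2,2,3,3,4,5,8,8,8,9,9,9,9,10,12,13,13,14,16,16,16,18,21,22]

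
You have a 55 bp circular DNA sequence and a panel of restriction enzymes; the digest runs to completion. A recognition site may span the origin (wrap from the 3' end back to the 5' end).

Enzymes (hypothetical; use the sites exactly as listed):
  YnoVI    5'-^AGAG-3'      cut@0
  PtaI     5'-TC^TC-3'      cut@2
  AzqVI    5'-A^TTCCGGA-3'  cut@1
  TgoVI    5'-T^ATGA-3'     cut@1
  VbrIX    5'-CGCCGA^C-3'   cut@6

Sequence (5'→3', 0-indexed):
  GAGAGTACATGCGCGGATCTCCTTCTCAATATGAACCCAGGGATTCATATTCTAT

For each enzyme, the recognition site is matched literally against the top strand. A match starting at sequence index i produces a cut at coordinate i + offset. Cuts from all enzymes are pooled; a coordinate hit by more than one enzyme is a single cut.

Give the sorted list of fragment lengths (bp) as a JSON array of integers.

[3,5,6,18,23]

Per-enzyme occurrences:
  YnoVI AGAG/0: at [1] ⇒ [1]
  PtaI TCTC/2: at [17, 23] ⇒ [19, 25]
  AzqVI (ATTCCGGA, off=1): no sites
  TgoVI TATGA/1: at [29, 52] ⇒ [30, 53]
  VbrIX (CGCCGAC, off=6): no sites

All cut coordinates (distinct, sorted): [1, 19, 25, 30, 53]

Fragments:
  1→19: 18 bp
  19→25: 6 bp
  25→30: 5 bp
  30→53: 23 bp
  53→1 (wrap): 55-53+1 = 3 bp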